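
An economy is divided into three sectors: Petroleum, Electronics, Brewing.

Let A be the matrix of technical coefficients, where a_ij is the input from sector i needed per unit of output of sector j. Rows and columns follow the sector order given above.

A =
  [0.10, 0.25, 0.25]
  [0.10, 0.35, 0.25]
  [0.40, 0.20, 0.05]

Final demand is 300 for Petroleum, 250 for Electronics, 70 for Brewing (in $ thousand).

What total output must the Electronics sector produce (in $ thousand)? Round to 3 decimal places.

I − A =
  [   0.90    -0.25    -0.25]
  [  -0.10     0.65    -0.25]
  [  -0.40    -0.20     0.95]
Cofactors of I−A, C_ij = (−1)^(i+j)·(minor ij) (rows/columns in the sector order above):
  C_11 = (0.65)(0.95) − (-0.25)(-0.20) = 0.5675
  C_12 = −[(-0.10)(0.95) − (-0.25)(-0.40)] = 0.1950
  C_13 = (-0.10)(-0.20) − (0.65)(-0.40) = 0.2800
  C_21 = −[(-0.25)(0.95) − (-0.25)(-0.20)] = 0.2875
  C_22 = (0.90)(0.95) − (-0.25)(-0.40) = 0.7550
  C_23 = −[(0.90)(-0.20) − (-0.25)(-0.40)] = 0.2800
  C_31 = (-0.25)(-0.25) − (-0.25)(0.65) = 0.2250
  C_32 = −[(0.90)(-0.25) − (-0.25)(-0.10)] = 0.2500
  C_33 = (0.90)(0.65) − (-0.25)(-0.10) = 0.5600
det(I−A) = Σ_j (I−A)_1j·C_1j = (0.90)(0.5675) + (-0.25)(0.1950) + (-0.25)(0.2800) = 0.3920
adj(I−A) = Cᵀ =
  [ 0.5675   0.2875   0.2250]
  [ 0.1950   0.7550   0.2500]
  [ 0.2800   0.2800   0.5600]
(I − A)⁻¹ = adj(I−A) / det(I−A) ≈
  [   1.4477     0.7334     0.5740]
  [   0.4974     1.9260     0.6378]
  [   0.7143     0.7143     1.4286]
x = (I − A)⁻¹ d = adj(I−A)·d / det(I−A), with det(I−A) = 0.3920:
  x_P = (0.5675·300 + 0.2875·250 + 0.2250·70) / 0.3920 = 257.875 / 0.3920 ≈ 657.844
  x_E = (0.1950·300 + 0.7550·250 + 0.2500·70) / 0.3920 = 264.75 / 0.3920 ≈ 675.383
  x_B = (0.2800·300 + 0.2800·250 + 0.5600·70) / 0.3920 = 193.20 / 0.3920 ≈ 492.857

x_E = 675.383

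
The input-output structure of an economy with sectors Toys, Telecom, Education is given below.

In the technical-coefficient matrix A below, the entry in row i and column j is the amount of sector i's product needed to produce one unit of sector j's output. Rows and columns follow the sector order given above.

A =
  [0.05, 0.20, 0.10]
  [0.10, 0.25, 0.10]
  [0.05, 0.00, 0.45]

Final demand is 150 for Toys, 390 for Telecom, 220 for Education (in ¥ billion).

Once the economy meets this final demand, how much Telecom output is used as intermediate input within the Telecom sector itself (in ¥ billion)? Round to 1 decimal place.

z_22 = 155.5

I − A =
  [   0.95    -0.20    -0.10]
  [  -0.10     0.75    -0.10]
  [  -0.05     0.00     0.55]
Cofactors of I−A, C_ij = (−1)^(i+j)·(minor ij) (rows/columns in the sector order above):
  C_11 = (0.75)(0.55) − (-0.10)(0.00) = 0.4125
  C_12 = −[(-0.10)(0.55) − (-0.10)(-0.05)] = 0.0600
  C_13 = (-0.10)(0.00) − (0.75)(-0.05) = 0.0375
  C_21 = −[(-0.20)(0.55) − (-0.10)(0.00)] = 0.1100
  C_22 = (0.95)(0.55) − (-0.10)(-0.05) = 0.5175
  C_23 = −[(0.95)(0.00) − (-0.20)(-0.05)] = 0.0100
  C_31 = (-0.20)(-0.10) − (-0.10)(0.75) = 0.0950
  C_32 = −[(0.95)(-0.10) − (-0.10)(-0.10)] = 0.1050
  C_33 = (0.95)(0.75) − (-0.20)(-0.10) = 0.6925
det(I−A) = Σ_j (I−A)_1j·C_1j = (0.95)(0.4125) + (-0.20)(0.0600) + (-0.10)(0.0375) = 0.376125
adj(I−A) = Cᵀ =
  [ 0.4125   0.1100   0.0950]
  [ 0.0600   0.5175   0.1050]
  [ 0.0375   0.0100   0.6925]
(I − A)⁻¹ = adj(I−A) / det(I−A) ≈
  [   1.0967     0.2925     0.2526]
  [   0.1595     1.3759     0.2792]
  [   0.0997     0.0266     1.8411]
First solve x = (I − A)⁻¹ d = adj(I−A)·d / det(I−A); in particular x_2 = (0.0600·150 + 0.5175·390 + 0.1050·220) / 0.376125 = 233.925 / 0.376125 ≈ 621.934.
Intermediate flow from 2 to 2: z_22 = a_22 · x_2 = 0.25 × 233.925 / 0.376125 = 58.48125 / 0.376125 ≈ 155.5.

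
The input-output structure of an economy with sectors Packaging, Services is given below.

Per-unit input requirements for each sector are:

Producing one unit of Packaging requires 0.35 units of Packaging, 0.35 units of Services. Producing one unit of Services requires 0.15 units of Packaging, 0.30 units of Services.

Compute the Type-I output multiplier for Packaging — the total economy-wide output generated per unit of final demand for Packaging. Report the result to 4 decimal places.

I − A =
  [   0.65    -0.15]
  [  -0.35     0.70]
det(I−A) = (0.65)(0.70) − (-0.15)(-0.35) = 0.4025
adj(I−A) = [[0.70, 0.15], [0.35, 0.65]]
(I − A)⁻¹ = adj(I−A) / det(I−A) ≈
  [   1.73913     0.37267]
  [   0.86957     1.61491]
The output multiplier for sector j is the column-j sum of the Leontief inverse (I − A)⁻¹ = adj(I−A) / det(I−A).
Column 1 of adj(I−A): (0.70, 0.35); det(I−A) = 0.4025.
m_1 = (0.70 + 0.35) / 0.4025 = 1.05 / 0.4025 ≈ 2.6087.

m_1 = 2.6087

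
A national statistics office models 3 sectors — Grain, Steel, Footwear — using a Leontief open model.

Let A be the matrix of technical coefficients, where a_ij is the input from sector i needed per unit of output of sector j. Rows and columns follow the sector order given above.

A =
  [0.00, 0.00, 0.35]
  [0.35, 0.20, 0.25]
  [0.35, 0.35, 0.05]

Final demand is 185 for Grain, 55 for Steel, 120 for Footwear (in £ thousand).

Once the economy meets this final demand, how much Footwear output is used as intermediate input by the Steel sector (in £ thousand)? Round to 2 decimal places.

I − A =
  [   1.00     0.00    -0.35]
  [  -0.35     0.80    -0.25]
  [  -0.35    -0.35     0.95]
Cofactors of I−A, C_ij = (−1)^(i+j)·(minor ij) (rows/columns in the sector order above):
  C_11 = (0.80)(0.95) − (-0.25)(-0.35) = 0.6725
  C_12 = −[(-0.35)(0.95) − (-0.25)(-0.35)] = 0.4200
  C_13 = (-0.35)(-0.35) − (0.80)(-0.35) = 0.4025
  C_21 = −[(0.00)(0.95) − (-0.35)(-0.35)] = 0.1225
  C_22 = (1.00)(0.95) − (-0.35)(-0.35) = 0.8275
  C_23 = −[(1.00)(-0.35) − (0.00)(-0.35)] = 0.3500
  C_31 = (0.00)(-0.25) − (-0.35)(0.80) = 0.2800
  C_32 = −[(1.00)(-0.25) − (-0.35)(-0.35)] = 0.3725
  C_33 = (1.00)(0.80) − (0.00)(-0.35) = 0.8000
det(I−A) = Σ_j (I−A)_1j·C_1j = (1.00)(0.6725) + (0.00)(0.4200) + (-0.35)(0.4025) = 0.531625
adj(I−A) = Cᵀ =
  [ 0.6725   0.1225   0.2800]
  [ 0.4200   0.8275   0.3725]
  [ 0.4025   0.3500   0.8000]
(I − A)⁻¹ = adj(I−A) / det(I−A) ≈
  [   1.2650     0.2304     0.5267]
  [   0.7900     1.5565     0.7007]
  [   0.7571     0.6584     1.5048]
First solve x = (I − A)⁻¹ d = adj(I−A)·d / det(I−A); in particular x_2 = (0.4200·185 + 0.8275·55 + 0.3725·120) / 0.531625 = 167.9125 / 0.531625 ≈ 315.8476.
Intermediate flow from 3 to 2: z_32 = a_32 · x_2 = 0.35 × 167.9125 / 0.531625 = 58.769375 / 0.531625 ≈ 110.55.

z_32 = 110.55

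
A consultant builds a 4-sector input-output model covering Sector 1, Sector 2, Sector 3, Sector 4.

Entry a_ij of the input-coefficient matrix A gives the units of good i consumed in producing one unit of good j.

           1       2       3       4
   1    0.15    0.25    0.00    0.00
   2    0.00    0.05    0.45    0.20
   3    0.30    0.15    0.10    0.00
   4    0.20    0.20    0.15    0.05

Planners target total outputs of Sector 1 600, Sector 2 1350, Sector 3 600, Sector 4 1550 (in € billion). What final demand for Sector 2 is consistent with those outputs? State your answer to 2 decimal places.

I − A =
  [   0.85    -0.25     0.00     0.00]
  [   0.00     0.95    -0.45    -0.20]
  [  -0.30    -0.15     0.90     0.00]
  [  -0.20    -0.20    -0.15     0.95]
d = (I − A) x:
  d_1 = (+0.85)·600 + (-0.25)·1350 + (+0.00)·600 + (+0.00)·1550 = 172.50
  d_2 = (+0.00)·600 + (+0.95)·1350 + (-0.45)·600 + (-0.20)·1550 = 702.50
  d_3 = (-0.30)·600 + (-0.15)·1350 + (+0.90)·600 + (+0.00)·1550 = 157.50
  d_4 = (-0.20)·600 + (-0.20)·1350 + (-0.15)·600 + (+0.95)·1550 = 992.50

d_2 = 702.50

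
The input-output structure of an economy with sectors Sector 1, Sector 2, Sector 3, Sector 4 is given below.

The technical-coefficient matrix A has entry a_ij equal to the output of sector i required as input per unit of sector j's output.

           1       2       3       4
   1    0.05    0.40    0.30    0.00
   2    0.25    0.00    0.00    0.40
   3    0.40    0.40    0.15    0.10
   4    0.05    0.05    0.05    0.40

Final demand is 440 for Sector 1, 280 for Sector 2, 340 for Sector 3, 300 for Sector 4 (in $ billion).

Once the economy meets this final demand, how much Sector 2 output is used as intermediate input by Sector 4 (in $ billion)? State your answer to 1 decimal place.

z_24 = 330.1

I − A =
  [   0.95    -0.40    -0.30     0.00]
  [  -0.25     1.00     0.00    -0.40]
  [  -0.40    -0.40     0.85    -0.10]
  [  -0.05    -0.05    -0.05     0.60]
Compute the cofactors C_ij = (−1)^(i+j)·(3×3 minor ij) of I−A; the adjugate is their transpose:
adj(I−A) = Cᵀ =
  [ 0.480000   0.275500   0.182000   0.214000]
  [ 0.151250   0.406250   0.070000   0.282500]
  [ 0.306250   0.330750   0.483000   0.301000]
  [ 0.078125   0.084375   0.061250   0.572500]
det(I−A) = Σ_j (I−A)_1j·C_1j = (0.95)(0.480000) + (-0.40)(0.151250) + (-0.30)(0.306250) + (0.00)(0.078125) = 0.303625
(I − A)⁻¹ = adj(I−A) / det(I−A) ≈
  [   1.5809     0.9074     0.5994     0.7048]
  [   0.4981     1.3380     0.2305     0.9304]
  [   1.0086     1.0893     1.5908     0.9914]
  [   0.2573     0.2779     0.2017     1.8855]
First solve x = (I − A)⁻¹ d = adj(I−A)·d / det(I−A); in particular x_4 = (0.078125·440 + 0.084375·280 + 0.061250·340 + 0.572500·300) / 0.303625 = 250.575 / 0.303625 ≈ 825.278.
Intermediate flow from 2 to 4: z_24 = a_24 · x_4 = 0.40 × 250.575 / 0.303625 = 100.23 / 0.303625 ≈ 330.1.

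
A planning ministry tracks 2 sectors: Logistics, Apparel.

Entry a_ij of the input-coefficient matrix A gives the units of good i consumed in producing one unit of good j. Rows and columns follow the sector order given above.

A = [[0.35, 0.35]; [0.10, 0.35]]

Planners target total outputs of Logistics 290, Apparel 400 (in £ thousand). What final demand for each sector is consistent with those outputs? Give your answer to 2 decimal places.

d_L = 48.50, d_A = 231.00

I − A =
  [   0.65    -0.35]
  [  -0.10     0.65]
d = (I − A) x:
  d_L = (+0.65)·290 + (-0.35)·400 = 48.50
  d_A = (-0.10)·290 + (+0.65)·400 = 231.00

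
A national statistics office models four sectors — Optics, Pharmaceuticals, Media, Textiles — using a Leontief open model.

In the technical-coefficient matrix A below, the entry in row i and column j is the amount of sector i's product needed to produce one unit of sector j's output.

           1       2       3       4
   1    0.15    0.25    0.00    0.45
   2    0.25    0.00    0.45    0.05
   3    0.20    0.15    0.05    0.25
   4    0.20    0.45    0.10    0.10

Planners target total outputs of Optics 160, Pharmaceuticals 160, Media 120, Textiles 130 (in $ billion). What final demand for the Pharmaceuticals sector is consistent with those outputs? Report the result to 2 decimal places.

d_2 = 59.50

I − A =
  [   0.85    -0.25     0.00    -0.45]
  [  -0.25     1.00    -0.45    -0.05]
  [  -0.20    -0.15     0.95    -0.25]
  [  -0.20    -0.45    -0.10     0.90]
d = (I − A) x:
  d_1 = (+0.85)·160 + (-0.25)·160 + (+0.00)·120 + (-0.45)·130 = 37.50
  d_2 = (-0.25)·160 + (+1.00)·160 + (-0.45)·120 + (-0.05)·130 = 59.50
  d_3 = (-0.20)·160 + (-0.15)·160 + (+0.95)·120 + (-0.25)·130 = 25.50
  d_4 = (-0.20)·160 + (-0.45)·160 + (-0.10)·120 + (+0.90)·130 = 1.00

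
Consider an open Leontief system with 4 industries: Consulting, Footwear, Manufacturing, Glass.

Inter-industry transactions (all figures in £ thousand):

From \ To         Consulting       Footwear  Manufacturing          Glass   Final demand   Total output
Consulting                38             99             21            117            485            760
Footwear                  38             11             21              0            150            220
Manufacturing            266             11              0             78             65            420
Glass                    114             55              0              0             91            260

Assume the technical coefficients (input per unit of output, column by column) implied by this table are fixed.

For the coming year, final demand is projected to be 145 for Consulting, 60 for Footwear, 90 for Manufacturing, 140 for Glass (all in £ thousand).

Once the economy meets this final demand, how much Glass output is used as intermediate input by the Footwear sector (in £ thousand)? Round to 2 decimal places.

z_GF = 23.38

Technical coefficients a_ij = z_ij / X_j:
  a_CC = 38/760 = 0.05, a_FC = 38/760 = 0.05, a_MC = 266/760 = 0.35, a_GC = 114/760 = 0.15
  a_CF = 99/220 = 0.45, a_FF = 11/220 = 0.05, a_MF = 11/220 = 0.05, a_GF = 55/220 = 0.25
  a_CM = 21/420 = 0.05, a_FM = 21/420 = 0.05, a_MM = 0/420 = 0.00, a_GM = 0/420 = 0.00
  a_CG = 117/260 = 0.45, a_FG = 0/260 = 0.00, a_MG = 78/260 = 0.30, a_GG = 0/260 = 0.00
I − A =
  [   0.95    -0.45    -0.05    -0.45]
  [  -0.05     0.95    -0.05     0.00]
  [  -0.35    -0.05     1.00    -0.30]
  [  -0.15    -0.25     0.00     1.00]
Compute the cofactors C_ij = (−1)^(i+j)·(3×3 minor ij) of I−A; the adjugate is their transpose:
adj(I−A) = Cᵀ =
  [ 0.943750   0.568750   0.075625   0.447375]
  [ 0.069750   0.862750   0.046625   0.045375]
  [ 0.381500   0.332500   0.810250   0.414750]
  [ 0.159000   0.301000   0.023000   0.853000]
det(I−A) = Σ_j (I−A)_1j·C_1j = (0.95)(0.943750) + (-0.45)(0.069750) + (-0.05)(0.381500) + (-0.45)(0.159000) = 0.77455
(I − A)⁻¹ = adj(I−A) / det(I−A) ≈
  [   1.2184     0.7343     0.0976     0.5776]
  [   0.0901     1.1139     0.0602     0.0586]
  [   0.4925     0.4293     1.0461     0.5355]
  [   0.2053     0.3886     0.0297     1.1013]
First solve x = (I − A)⁻¹ d = adj(I−A)·d / det(I−A); in particular x_F = (0.069750·145 + 0.862750·60 + 0.046625·90 + 0.045375·140) / 0.77455 = 72.4275 / 0.77455 ≈ 93.5091.
Intermediate flow from G to F: z_GF = a_GF · x_F = 0.25 × 72.4275 / 0.77455 = 18.106875 / 0.77455 ≈ 23.38.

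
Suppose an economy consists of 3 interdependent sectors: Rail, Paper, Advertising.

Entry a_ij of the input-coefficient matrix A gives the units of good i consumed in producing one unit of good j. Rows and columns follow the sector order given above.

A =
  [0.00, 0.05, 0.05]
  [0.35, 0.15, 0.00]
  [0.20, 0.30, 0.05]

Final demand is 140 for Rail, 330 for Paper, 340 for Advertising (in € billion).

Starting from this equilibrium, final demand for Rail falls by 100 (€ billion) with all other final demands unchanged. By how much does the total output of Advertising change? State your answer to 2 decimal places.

I − A =
  [   1.00    -0.05    -0.05]
  [  -0.35     0.85     0.00]
  [  -0.20    -0.30     0.95]
Cofactors of I−A, C_ij = (−1)^(i+j)·(minor ij) (rows/columns in the sector order above):
  C_11 = (0.85)(0.95) − (0.00)(-0.30) = 0.8075
  C_12 = −[(-0.35)(0.95) − (0.00)(-0.20)] = 0.3325
  C_13 = (-0.35)(-0.30) − (0.85)(-0.20) = 0.2750
  C_21 = −[(-0.05)(0.95) − (-0.05)(-0.30)] = 0.0625
  C_22 = (1.00)(0.95) − (-0.05)(-0.20) = 0.9400
  C_23 = −[(1.00)(-0.30) − (-0.05)(-0.20)] = 0.3100
  C_31 = (-0.05)(0.00) − (-0.05)(0.85) = 0.0425
  C_32 = −[(1.00)(0.00) − (-0.05)(-0.35)] = 0.0175
  C_33 = (1.00)(0.85) − (-0.05)(-0.35) = 0.8325
det(I−A) = Σ_j (I−A)_1j·C_1j = (1.00)(0.8075) + (-0.05)(0.3325) + (-0.05)(0.2750) = 0.777125
adj(I−A) = Cᵀ =
  [ 0.8075   0.0625   0.0425]
  [ 0.3325   0.9400   0.0175]
  [ 0.2750   0.3100   0.8325]
(I − A)⁻¹ = adj(I−A) / det(I−A) ≈
  [   1.0391     0.0804     0.0547]
  [   0.4279     1.2096     0.0225]
  [   0.3539     0.3989     1.0713]
Δx = (I − A)⁻¹ Δd with Δd having -100 in the Rail component and 0 elsewhere.
So Δx_3 = L_31 · (-100), where L_31 = adj(I−A)_31 / det(I−A) = 0.2750 / 0.777125.
Δx_3 = 0.2750 × (-100) / 0.777125 = -27.50 / 0.777125 ≈ -35.39.

Δx_3 = -35.39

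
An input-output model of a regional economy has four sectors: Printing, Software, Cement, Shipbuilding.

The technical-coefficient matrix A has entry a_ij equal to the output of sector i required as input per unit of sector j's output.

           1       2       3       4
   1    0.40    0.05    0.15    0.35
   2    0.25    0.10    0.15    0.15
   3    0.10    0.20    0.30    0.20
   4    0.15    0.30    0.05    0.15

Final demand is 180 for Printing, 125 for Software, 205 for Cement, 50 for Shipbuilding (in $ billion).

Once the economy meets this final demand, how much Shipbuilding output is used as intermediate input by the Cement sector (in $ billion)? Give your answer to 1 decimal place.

z_43 = 33.6

I − A =
  [   0.60    -0.05    -0.15    -0.35]
  [  -0.25     0.90    -0.15    -0.15]
  [  -0.10    -0.20     0.70    -0.20]
  [  -0.15    -0.30    -0.05     0.85]
Compute the cofactors C_ij = (−1)^(i+j)·(3×3 minor ij) of I−A; the adjugate is their transpose:
adj(I−A) = Cᵀ =
  [ 0.45900   0.14075   0.14625   0.24825]
  [ 0.18000   0.29525   0.11275   0.15275]
  [ 0.16100   0.14375   0.34675   0.17325]
  [ 0.15400   0.13750   0.08600   0.32950]
det(I−A) = Σ_j (I−A)_1j·C_1j = (0.60)(0.45900) + (-0.05)(0.18000) + (-0.15)(0.16100) + (-0.35)(0.15400) = 0.18835
(I − A)⁻¹ = adj(I−A) / det(I−A) ≈
  [   2.4370     0.7473     0.7765     1.3180]
  [   0.9557     1.5676     0.5986     0.8110]
  [   0.8548     0.7632     1.8410     0.9198]
  [   0.8176     0.7300     0.4566     1.7494]
First solve x = (I − A)⁻¹ d = adj(I−A)·d / det(I−A); in particular x_3 = (0.16100·180 + 0.14375·125 + 0.34675·205 + 0.17325·50) / 0.18835 = 126.695 / 0.18835 ≈ 672.657.
Intermediate flow from 4 to 3: z_43 = a_43 · x_3 = 0.05 × 126.695 / 0.18835 = 6.33475 / 0.18835 ≈ 33.6.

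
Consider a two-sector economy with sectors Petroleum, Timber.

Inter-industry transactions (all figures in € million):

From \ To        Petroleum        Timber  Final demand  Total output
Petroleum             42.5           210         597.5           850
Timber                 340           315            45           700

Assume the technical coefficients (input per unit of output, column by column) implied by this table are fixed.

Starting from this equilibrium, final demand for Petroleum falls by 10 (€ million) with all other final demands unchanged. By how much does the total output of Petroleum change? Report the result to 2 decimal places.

Technical coefficients a_ij = z_ij / X_j:
  a_11 = 42.5/850 = 0.05, a_21 = 340/850 = 0.40
  a_12 = 210/700 = 0.30, a_22 = 315/700 = 0.45
I − A =
  [   0.95    -0.30]
  [  -0.40     0.55]
det(I−A) = (0.95)(0.55) − (-0.30)(-0.40) = 0.4025
adj(I−A) = [[0.55, 0.30], [0.40, 0.95]]
(I − A)⁻¹ = adj(I−A) / det(I−A) ≈
  [   1.3665     0.7453]
  [   0.9938     2.3602]
Δx = (I − A)⁻¹ Δd with Δd having -10 in the Petroleum component and 0 elsewhere.
So Δx_1 = L_11 · (-10), where L_11 = adj(I−A)_11 / det(I−A) = 0.55 / 0.4025.
Δx_1 = 0.55 × (-10) / 0.4025 = -5.50 / 0.4025 ≈ -13.66.

Δx_1 = -13.66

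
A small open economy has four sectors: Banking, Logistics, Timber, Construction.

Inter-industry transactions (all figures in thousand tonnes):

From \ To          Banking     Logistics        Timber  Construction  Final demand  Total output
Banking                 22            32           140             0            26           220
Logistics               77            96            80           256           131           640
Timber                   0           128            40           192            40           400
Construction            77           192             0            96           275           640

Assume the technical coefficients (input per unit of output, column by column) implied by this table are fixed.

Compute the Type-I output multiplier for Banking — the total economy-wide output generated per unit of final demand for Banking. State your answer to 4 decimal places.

m_B = 4.2045

Technical coefficients a_ij = z_ij / X_j:
  a_BB = 22/220 = 0.10, a_LB = 77/220 = 0.35, a_TB = 0/220 = 0.00, a_CB = 77/220 = 0.35
  a_BL = 32/640 = 0.05, a_LL = 96/640 = 0.15, a_TL = 128/640 = 0.20, a_CL = 192/640 = 0.30
  a_BT = 140/400 = 0.35, a_LT = 80/400 = 0.20, a_TT = 40/400 = 0.10, a_CT = 0/400 = 0.00
  a_BC = 0/640 = 0.00, a_LC = 256/640 = 0.40, a_TC = 192/640 = 0.30, a_CC = 96/640 = 0.15
I − A =
  [   0.90    -0.05    -0.35     0.00]
  [  -0.35     0.85    -0.20    -0.40]
  [   0.00    -0.20     0.90    -0.30]
  [  -0.35    -0.30     0.00     0.85]
Compute the cofactors C_ij = (−1)^(i+j)·(3×3 minor ij) of I−A; the adjugate is their transpose:
adj(I−A) = Cᵀ =
  [ 0.490250   0.129250   0.219375   0.138250]
  [ 0.414750   0.651750   0.306125   0.414750]
  [ 0.208250   0.239250   0.520375   0.296250]
  [ 0.348250   0.283250   0.198375   0.612250]
det(I−A) = Σ_j (I−A)_1j·C_1j = (0.90)(0.490250) + (-0.05)(0.414750) + (-0.35)(0.208250) + (0.00)(0.348250) = 0.3476
(I − A)⁻¹ = adj(I−A) / det(I−A) ≈
  [   1.41039     0.37184     0.63111     0.39773]
  [   1.19318     1.87500     0.88068     1.19318]
  [   0.59911     0.68829     1.49705     0.85227]
  [   1.00187     0.81487     0.57070     1.76136]
The output multiplier for sector j is the column-j sum of the Leontief inverse (I − A)⁻¹ = adj(I−A) / det(I−A).
Column B of adj(I−A): (0.490250, 0.414750, 0.208250, 0.348250); det(I−A) = 0.3476.
m_B = (0.490250 + 0.414750 + 0.208250 + 0.348250) / 0.3476 = 1.4615 / 0.3476 ≈ 4.2045.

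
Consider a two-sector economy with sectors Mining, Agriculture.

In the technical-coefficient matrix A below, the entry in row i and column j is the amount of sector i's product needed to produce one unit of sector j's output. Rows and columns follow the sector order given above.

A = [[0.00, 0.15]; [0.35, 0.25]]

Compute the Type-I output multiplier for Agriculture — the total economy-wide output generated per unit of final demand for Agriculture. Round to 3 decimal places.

m_2 = 1.649

I − A =
  [   1.00    -0.15]
  [  -0.35     0.75]
det(I−A) = (1.00)(0.75) − (-0.15)(-0.35) = 0.6975
adj(I−A) = [[0.75, 0.15], [0.35, 1.00]]
(I − A)⁻¹ = adj(I−A) / det(I−A) ≈
  [   1.0753     0.2151]
  [   0.5018     1.4337]
The output multiplier for sector j is the column-j sum of the Leontief inverse (I − A)⁻¹ = adj(I−A) / det(I−A).
Column 2 of adj(I−A): (0.15, 1.00); det(I−A) = 0.6975.
m_2 = (0.15 + 1.00) / 0.6975 = 1.15 / 0.6975 ≈ 1.649.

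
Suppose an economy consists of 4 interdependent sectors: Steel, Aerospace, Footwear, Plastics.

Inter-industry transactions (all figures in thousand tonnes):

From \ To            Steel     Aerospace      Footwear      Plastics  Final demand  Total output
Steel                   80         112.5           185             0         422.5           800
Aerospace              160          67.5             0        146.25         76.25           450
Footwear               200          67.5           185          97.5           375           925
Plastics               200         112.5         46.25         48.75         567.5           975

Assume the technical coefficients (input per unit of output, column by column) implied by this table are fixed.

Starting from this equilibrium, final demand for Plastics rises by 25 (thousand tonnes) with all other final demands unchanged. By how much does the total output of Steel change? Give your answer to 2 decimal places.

Δx_S = 2.84

Technical coefficients a_ij = z_ij / X_j:
  a_SS = 80/800 = 0.10, a_AS = 160/800 = 0.20, a_FS = 200/800 = 0.25, a_PS = 200/800 = 0.25
  a_SA = 112.5/450 = 0.25, a_AA = 67.5/450 = 0.15, a_FA = 67.5/450 = 0.15, a_PA = 112.5/450 = 0.25
  a_SF = 185/925 = 0.20, a_AF = 0/925 = 0.00, a_FF = 185/925 = 0.20, a_PF = 46.25/925 = 0.05
  a_SP = 0/975 = 0.00, a_AP = 146.25/975 = 0.15, a_FP = 97.5/975 = 0.10, a_PP = 48.75/975 = 0.05
I − A =
  [   0.90    -0.25    -0.20     0.00]
  [  -0.20     0.85     0.00    -0.15]
  [  -0.25    -0.15     0.80    -0.10]
  [  -0.25    -0.25    -0.05     0.95]
Compute the cofactors C_ij = (−1)^(i+j)·(3×3 minor ij) of I−A; the adjugate is their transpose:
adj(I−A) = Cᵀ =
  [ 0.610625   0.222250   0.155875   0.051500]
  [ 0.182875   0.627000   0.052250   0.104500]
  [ 0.252875   0.216375   0.636125   0.101125]
  [ 0.222125   0.234875   0.088250   0.523500]
det(I−A) = Σ_j (I−A)_1j·C_1j = (0.90)(0.610625) + (-0.25)(0.182875) + (-0.20)(0.252875) + (0.00)(0.222125) = 0.45326875
(I − A)⁻¹ = adj(I−A) / det(I−A) ≈
  [   1.3472     0.4903     0.3439     0.1136]
  [   0.4035     1.3833     0.1153     0.2305]
  [   0.5579     0.4774     1.4034     0.2231]
  [   0.4901     0.5182     0.1947     1.1549]
Δx = (I − A)⁻¹ Δd with Δd having +25 in the Plastics component and 0 elsewhere.
So Δx_S = L_SP · (+25), where L_SP = adj(I−A)_SP / det(I−A) = 0.051500 / 0.45326875.
Δx_S = 0.051500 × (+25) / 0.45326875 = 1.2875 / 0.45326875 ≈ 2.84.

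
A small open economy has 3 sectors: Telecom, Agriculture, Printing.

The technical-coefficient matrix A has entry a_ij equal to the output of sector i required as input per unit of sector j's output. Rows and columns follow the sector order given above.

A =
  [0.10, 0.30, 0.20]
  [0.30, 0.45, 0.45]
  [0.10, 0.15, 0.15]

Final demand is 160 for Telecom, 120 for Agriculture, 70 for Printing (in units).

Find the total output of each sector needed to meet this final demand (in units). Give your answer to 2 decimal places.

x_T = 461.40, x_A = 679.80, x_P = 256.60

I − A =
  [   0.90    -0.30    -0.20]
  [  -0.30     0.55    -0.45]
  [  -0.10    -0.15     0.85]
Cofactors of I−A, C_ij = (−1)^(i+j)·(minor ij) (rows/columns in the sector order above):
  C_11 = (0.55)(0.85) − (-0.45)(-0.15) = 0.4000
  C_12 = −[(-0.30)(0.85) − (-0.45)(-0.10)] = 0.3000
  C_13 = (-0.30)(-0.15) − (0.55)(-0.10) = 0.1000
  C_21 = −[(-0.30)(0.85) − (-0.20)(-0.15)] = 0.2850
  C_22 = (0.90)(0.85) − (-0.20)(-0.10) = 0.7450
  C_23 = −[(0.90)(-0.15) − (-0.30)(-0.10)] = 0.1650
  C_31 = (-0.30)(-0.45) − (-0.20)(0.55) = 0.2450
  C_32 = −[(0.90)(-0.45) − (-0.20)(-0.30)] = 0.4650
  C_33 = (0.90)(0.55) − (-0.30)(-0.30) = 0.4050
det(I−A) = Σ_j (I−A)_1j·C_1j = (0.90)(0.4000) + (-0.30)(0.3000) + (-0.20)(0.1000) = 0.2500
adj(I−A) = Cᵀ =
  [ 0.4000   0.2850   0.2450]
  [ 0.3000   0.7450   0.4650]
  [ 0.1000   0.1650   0.4050]
(I − A)⁻¹ = adj(I−A) / det(I−A) ≈
  [   1.6000     1.1400     0.9800]
  [   1.2000     2.9800     1.8600]
  [   0.4000     0.6600     1.6200]
x = (I − A)⁻¹ d = adj(I−A)·d / det(I−A), with det(I−A) = 0.2500:
  x_T = (0.4000·160 + 0.2850·120 + 0.2450·70) / 0.2500 = 115.35 / 0.2500 = 461.40
  x_A = (0.3000·160 + 0.7450·120 + 0.4650·70) / 0.2500 = 169.95 / 0.2500 = 679.80
  x_P = (0.1000·160 + 0.1650·120 + 0.4050·70) / 0.2500 = 64.15 / 0.2500 = 256.60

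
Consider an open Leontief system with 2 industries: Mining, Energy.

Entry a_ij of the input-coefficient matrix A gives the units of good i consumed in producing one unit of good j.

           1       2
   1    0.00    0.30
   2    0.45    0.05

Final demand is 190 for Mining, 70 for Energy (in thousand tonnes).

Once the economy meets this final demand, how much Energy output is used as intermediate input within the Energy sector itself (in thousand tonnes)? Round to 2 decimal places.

I − A =
  [   1.00    -0.30]
  [  -0.45     0.95]
det(I−A) = (1.00)(0.95) − (-0.30)(-0.45) = 0.8150
adj(I−A) = [[0.95, 0.30], [0.45, 1.00]]
(I − A)⁻¹ = adj(I−A) / det(I−A) ≈
  [   1.1656     0.3681]
  [   0.5521     1.2270]
First solve x = (I − A)⁻¹ d = adj(I−A)·d / det(I−A); in particular x_2 = (0.45·190 + 1.00·70) / 0.8150 = 155.50 / 0.8150 ≈ 190.7975.
Intermediate flow from 2 to 2: z_22 = a_22 · x_2 = 0.05 × 155.50 / 0.8150 = 7.775 / 0.8150 ≈ 9.54.

z_22 = 9.54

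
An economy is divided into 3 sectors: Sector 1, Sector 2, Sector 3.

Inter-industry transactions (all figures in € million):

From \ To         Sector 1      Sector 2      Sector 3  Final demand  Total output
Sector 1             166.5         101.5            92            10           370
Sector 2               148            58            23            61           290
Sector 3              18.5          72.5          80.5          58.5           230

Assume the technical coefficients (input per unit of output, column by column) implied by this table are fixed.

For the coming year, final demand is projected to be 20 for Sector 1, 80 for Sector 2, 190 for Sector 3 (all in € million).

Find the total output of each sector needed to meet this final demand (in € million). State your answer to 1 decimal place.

x_1 = 838.5, x_2 = 592.3, x_3 = 584.6

Technical coefficients a_ij = z_ij / X_j:
  a_11 = 166.5/370 = 0.45, a_21 = 148/370 = 0.40, a_31 = 18.5/370 = 0.05
  a_12 = 101.5/290 = 0.35, a_22 = 58/290 = 0.20, a_32 = 72.5/290 = 0.25
  a_13 = 92/230 = 0.40, a_23 = 23/230 = 0.10, a_33 = 80.5/230 = 0.35
I − A =
  [   0.55    -0.35    -0.40]
  [  -0.40     0.80    -0.10]
  [  -0.05    -0.25     0.65]
Cofactors of I−A, C_ij = (−1)^(i+j)·(minor ij) (rows/columns in the sector order above):
  C_11 = (0.80)(0.65) − (-0.10)(-0.25) = 0.4950
  C_12 = −[(-0.40)(0.65) − (-0.10)(-0.05)] = 0.2650
  C_13 = (-0.40)(-0.25) − (0.80)(-0.05) = 0.1400
  C_21 = −[(-0.35)(0.65) − (-0.40)(-0.25)] = 0.3275
  C_22 = (0.55)(0.65) − (-0.40)(-0.05) = 0.3375
  C_23 = −[(0.55)(-0.25) − (-0.35)(-0.05)] = 0.1550
  C_31 = (-0.35)(-0.10) − (-0.40)(0.80) = 0.3550
  C_32 = −[(0.55)(-0.10) − (-0.40)(-0.40)] = 0.2150
  C_33 = (0.55)(0.80) − (-0.35)(-0.40) = 0.3000
det(I−A) = Σ_j (I−A)_1j·C_1j = (0.55)(0.4950) + (-0.35)(0.2650) + (-0.40)(0.1400) = 0.1235
adj(I−A) = Cᵀ =
  [ 0.4950   0.3275   0.3550]
  [ 0.2650   0.3375   0.2150]
  [ 0.1400   0.1550   0.3000]
(I − A)⁻¹ = adj(I−A) / det(I−A) ≈
  [   4.0081     2.6518     2.8745]
  [   2.1457     2.7328     1.7409]
  [   1.1336     1.2551     2.4291]
x = (I − A)⁻¹ d = adj(I−A)·d / det(I−A), with det(I−A) = 0.1235:
  x_1 = (0.4950·20 + 0.3275·80 + 0.3550·190) / 0.1235 = 103.55 / 0.1235 ≈ 838.5
  x_2 = (0.2650·20 + 0.3375·80 + 0.2150·190) / 0.1235 = 73.15 / 0.1235 ≈ 592.3
  x_3 = (0.1400·20 + 0.1550·80 + 0.3000·190) / 0.1235 = 72.20 / 0.1235 ≈ 584.6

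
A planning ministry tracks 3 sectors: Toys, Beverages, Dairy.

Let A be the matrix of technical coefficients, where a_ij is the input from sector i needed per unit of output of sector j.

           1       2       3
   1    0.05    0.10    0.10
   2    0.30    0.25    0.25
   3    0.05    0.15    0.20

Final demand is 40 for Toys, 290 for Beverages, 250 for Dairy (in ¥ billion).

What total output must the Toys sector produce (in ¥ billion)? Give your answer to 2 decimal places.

I − A =
  [   0.95    -0.10    -0.10]
  [  -0.30     0.75    -0.25]
  [  -0.05    -0.15     0.80]
Cofactors of I−A, C_ij = (−1)^(i+j)·(minor ij) (rows/columns in the sector order above):
  C_11 = (0.75)(0.80) − (-0.25)(-0.15) = 0.5625
  C_12 = −[(-0.30)(0.80) − (-0.25)(-0.05)] = 0.2525
  C_13 = (-0.30)(-0.15) − (0.75)(-0.05) = 0.0825
  C_21 = −[(-0.10)(0.80) − (-0.10)(-0.15)] = 0.0950
  C_22 = (0.95)(0.80) − (-0.10)(-0.05) = 0.7550
  C_23 = −[(0.95)(-0.15) − (-0.10)(-0.05)] = 0.1475
  C_31 = (-0.10)(-0.25) − (-0.10)(0.75) = 0.1000
  C_32 = −[(0.95)(-0.25) − (-0.10)(-0.30)] = 0.2675
  C_33 = (0.95)(0.75) − (-0.10)(-0.30) = 0.6825
det(I−A) = Σ_j (I−A)_1j·C_1j = (0.95)(0.5625) + (-0.10)(0.2525) + (-0.10)(0.0825) = 0.500875
adj(I−A) = Cᵀ =
  [ 0.5625   0.0950   0.1000]
  [ 0.2525   0.7550   0.2675]
  [ 0.0825   0.1475   0.6825]
(I − A)⁻¹ = adj(I−A) / det(I−A) ≈
  [   1.1230     0.1897     0.1997]
  [   0.5041     1.5074     0.5341]
  [   0.1647     0.2945     1.3626]
x = (I − A)⁻¹ d = adj(I−A)·d / det(I−A), with det(I−A) = 0.500875:
  x_1 = (0.5625·40 + 0.0950·290 + 0.1000·250) / 0.500875 = 75.05 / 0.500875 ≈ 149.84
  x_2 = (0.2525·40 + 0.7550·290 + 0.2675·250) / 0.500875 = 295.925 / 0.500875 ≈ 590.82
  x_3 = (0.0825·40 + 0.1475·290 + 0.6825·250) / 0.500875 = 216.70 / 0.500875 ≈ 432.64

x_1 = 149.84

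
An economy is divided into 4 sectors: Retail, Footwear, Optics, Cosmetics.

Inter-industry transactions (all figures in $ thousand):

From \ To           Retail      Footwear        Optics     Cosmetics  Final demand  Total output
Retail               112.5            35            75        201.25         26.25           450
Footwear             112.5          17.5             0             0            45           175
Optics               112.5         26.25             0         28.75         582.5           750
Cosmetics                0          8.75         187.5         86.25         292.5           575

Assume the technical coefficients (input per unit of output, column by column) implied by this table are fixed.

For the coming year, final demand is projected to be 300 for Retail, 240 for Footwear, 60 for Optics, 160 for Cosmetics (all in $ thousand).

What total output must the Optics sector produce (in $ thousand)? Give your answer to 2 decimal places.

Technical coefficients a_ij = z_ij / X_j:
  a_11 = 112.5/450 = 0.25, a_21 = 112.5/450 = 0.25, a_31 = 112.5/450 = 0.25, a_41 = 0/450 = 0.00
  a_12 = 35/175 = 0.20, a_22 = 17.5/175 = 0.10, a_32 = 26.25/175 = 0.15, a_42 = 8.75/175 = 0.05
  a_13 = 75/750 = 0.10, a_23 = 0/750 = 0.00, a_33 = 0/750 = 0.00, a_43 = 187.5/750 = 0.25
  a_14 = 201.25/575 = 0.35, a_24 = 0/575 = 0.00, a_34 = 28.75/575 = 0.05, a_44 = 86.25/575 = 0.15
I − A =
  [   0.75    -0.20    -0.10    -0.35]
  [  -0.25     0.90     0.00     0.00]
  [  -0.25    -0.15     1.00    -0.05]
  [   0.00    -0.05    -0.25     0.85]
Compute the cofactors C_ij = (−1)^(i+j)·(3×3 minor ij) of I−A; the adjugate is their transpose:
adj(I−A) = Cᵀ =
  [ 0.753750   0.211125   0.155250   0.319500]
  [ 0.209375   0.585000   0.043125   0.088750]
  [ 0.223750   0.144375   0.526875   0.123125]
  [ 0.078125   0.076875   0.157500   0.598750]
det(I−A) = Σ_j (I−A)_1j·C_1j = (0.75)(0.753750) + (-0.20)(0.209375) + (-0.10)(0.223750) + (-0.35)(0.078125) = 0.47371875
(I − A)⁻¹ = adj(I−A) / det(I−A) ≈
  [   1.5911     0.4457     0.3277     0.6745]
  [   0.4420     1.2349     0.0910     0.1873]
  [   0.4723     0.3048     1.1122     0.2599]
  [   0.1649     0.1623     0.3325     1.2639]
x = (I − A)⁻¹ d = adj(I−A)·d / det(I−A), with det(I−A) = 0.47371875:
  x_1 = (0.753750·300 + 0.211125·240 + 0.155250·60 + 0.319500·160) / 0.47371875 = 337.23 / 0.47371875 ≈ 711.88
  x_2 = (0.209375·300 + 0.585000·240 + 0.043125·60 + 0.088750·160) / 0.47371875 = 220.00 / 0.47371875 ≈ 464.41
  x_3 = (0.223750·300 + 0.144375·240 + 0.526875·60 + 0.123125·160) / 0.47371875 = 153.0875 / 0.47371875 ≈ 323.16
  x_4 = (0.078125·300 + 0.076875·240 + 0.157500·60 + 0.598750·160) / 0.47371875 = 147.1375 / 0.47371875 ≈ 310.60

x_3 = 323.16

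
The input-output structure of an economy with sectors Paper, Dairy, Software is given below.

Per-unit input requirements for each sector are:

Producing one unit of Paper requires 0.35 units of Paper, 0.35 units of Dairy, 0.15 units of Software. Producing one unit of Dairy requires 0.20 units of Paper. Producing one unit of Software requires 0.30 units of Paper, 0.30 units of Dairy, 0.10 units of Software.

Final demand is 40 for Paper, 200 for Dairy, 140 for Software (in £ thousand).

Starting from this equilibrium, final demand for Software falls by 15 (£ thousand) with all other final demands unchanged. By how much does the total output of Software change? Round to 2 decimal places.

Δx_S = -18.59

I − A =
  [   0.65    -0.20    -0.30]
  [  -0.35     1.00    -0.30]
  [  -0.15     0.00     0.90]
Cofactors of I−A, C_ij = (−1)^(i+j)·(minor ij) (rows/columns in the sector order above):
  C_11 = (1.00)(0.90) − (-0.30)(0.00) = 0.9000
  C_12 = −[(-0.35)(0.90) − (-0.30)(-0.15)] = 0.3600
  C_13 = (-0.35)(0.00) − (1.00)(-0.15) = 0.1500
  C_21 = −[(-0.20)(0.90) − (-0.30)(0.00)] = 0.1800
  C_22 = (0.65)(0.90) − (-0.30)(-0.15) = 0.5400
  C_23 = −[(0.65)(0.00) − (-0.20)(-0.15)] = 0.0300
  C_31 = (-0.20)(-0.30) − (-0.30)(1.00) = 0.3600
  C_32 = −[(0.65)(-0.30) − (-0.30)(-0.35)] = 0.3000
  C_33 = (0.65)(1.00) − (-0.20)(-0.35) = 0.5800
det(I−A) = Σ_j (I−A)_1j·C_1j = (0.65)(0.9000) + (-0.20)(0.3600) + (-0.30)(0.1500) = 0.4680
adj(I−A) = Cᵀ =
  [ 0.9000   0.1800   0.3600]
  [ 0.3600   0.5400   0.3000]
  [ 0.1500   0.0300   0.5800]
(I − A)⁻¹ = adj(I−A) / det(I−A) ≈
  [   1.9231     0.3846     0.7692]
  [   0.7692     1.1538     0.6410]
  [   0.3205     0.0641     1.2393]
Δx = (I − A)⁻¹ Δd with Δd having -15 in the Software component and 0 elsewhere.
So Δx_S = L_SS · (-15), where L_SS = adj(I−A)_SS / det(I−A) = 0.5800 / 0.4680.
Δx_S = 0.5800 × (-15) / 0.4680 = -8.70 / 0.4680 ≈ -18.59.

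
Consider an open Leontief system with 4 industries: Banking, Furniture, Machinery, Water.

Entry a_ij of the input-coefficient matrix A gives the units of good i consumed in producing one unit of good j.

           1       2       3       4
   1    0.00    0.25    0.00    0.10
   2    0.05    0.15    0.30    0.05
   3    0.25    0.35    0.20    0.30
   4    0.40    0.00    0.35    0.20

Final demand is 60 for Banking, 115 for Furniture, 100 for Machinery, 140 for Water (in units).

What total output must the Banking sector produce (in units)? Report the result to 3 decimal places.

I − A =
  [   1.00    -0.25     0.00    -0.10]
  [  -0.05     0.85    -0.30    -0.05]
  [  -0.25    -0.35     0.80    -0.30]
  [  -0.40     0.00    -0.35     0.80]
Compute the cofactors C_ij = (−1)^(i+j)·(3×3 minor ij) of I−A; the adjugate is their transpose:
adj(I−A) = Cᵀ =
  [ 0.364625   0.146000   0.094125   0.090000]
  [ 0.143125   0.494250   0.247250   0.141500]
  [ 0.293000   0.346000   0.631000   0.294875]
  [ 0.310500   0.224375   0.323125   0.546250]
det(I−A) = Σ_j (I−A)_1j·C_1j = (1.00)(0.364625) + (-0.25)(0.143125) + (0.00)(0.293000) + (-0.10)(0.310500) = 0.29779375
(I − A)⁻¹ = adj(I−A) / det(I−A) ≈
  [   1.2244     0.4903     0.3161     0.3022]
  [   0.4806     1.6597     0.8303     0.4752]
  [   0.9839     1.1619     2.1189     0.9902]
  [   1.0427     0.7535     1.0851     1.8343]
x = (I − A)⁻¹ d = adj(I−A)·d / det(I−A), with det(I−A) = 0.29779375:
  x_1 = (0.364625·60 + 0.146000·115 + 0.094125·100 + 0.090000·140) / 0.29779375 = 60.68 / 0.29779375 ≈ 203.765
  x_2 = (0.143125·60 + 0.494250·115 + 0.247250·100 + 0.141500·140) / 0.29779375 = 109.96125 / 0.29779375 ≈ 369.253
  x_3 = (0.293000·60 + 0.346000·115 + 0.631000·100 + 0.294875·140) / 0.29779375 = 161.7525 / 0.29779375 ≈ 543.170
  x_4 = (0.310500·60 + 0.224375·115 + 0.323125·100 + 0.546250·140) / 0.29779375 = 153.220625 / 0.29779375 ≈ 514.519

x_1 = 203.765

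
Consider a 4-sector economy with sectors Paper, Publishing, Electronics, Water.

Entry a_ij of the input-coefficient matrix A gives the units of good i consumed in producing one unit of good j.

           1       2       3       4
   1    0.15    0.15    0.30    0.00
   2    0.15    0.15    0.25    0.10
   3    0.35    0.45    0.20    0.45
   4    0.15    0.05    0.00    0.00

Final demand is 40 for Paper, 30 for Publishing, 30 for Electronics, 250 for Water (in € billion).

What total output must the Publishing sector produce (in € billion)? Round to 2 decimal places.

x_2 = 249.75

I − A =
  [   0.85    -0.15    -0.30     0.00]
  [  -0.15     0.85    -0.25    -0.10]
  [  -0.35    -0.45     0.80    -0.45]
  [  -0.15    -0.05     0.00     1.00]
Compute the cofactors C_ij = (−1)^(i+j)·(3×3 minor ij) of I−A; the adjugate is their transpose:
adj(I−A) = Cᵀ =
  [ 0.557875   0.261750   0.291000   0.157125]
  [ 0.236375   0.554750   0.262000   0.173375]
  [ 0.430750   0.464250   0.693500   0.358500]
  [ 0.095500   0.067000   0.056750   0.341750]
det(I−A) = Σ_j (I−A)_1j·C_1j = (0.85)(0.557875) + (-0.15)(0.236375) + (-0.30)(0.430750) + (0.00)(0.095500) = 0.3095125
(I − A)⁻¹ = adj(I−A) / det(I−A) ≈
  [   1.8024     0.8457     0.9402     0.5077]
  [   0.7637     1.7923     0.8465     0.5602]
  [   1.3917     1.4999     2.2406     1.1583]
  [   0.3085     0.2165     0.1834     1.1042]
x = (I − A)⁻¹ d = adj(I−A)·d / det(I−A), with det(I−A) = 0.3095125:
  x_1 = (0.557875·40 + 0.261750·30 + 0.291000·30 + 0.157125·250) / 0.3095125 = 78.17875 / 0.3095125 ≈ 252.59
  x_2 = (0.236375·40 + 0.554750·30 + 0.262000·30 + 0.173375·250) / 0.3095125 = 77.30125 / 0.3095125 ≈ 249.75
  x_3 = (0.430750·40 + 0.464250·30 + 0.693500·30 + 0.358500·250) / 0.3095125 = 141.5875 / 0.3095125 ≈ 457.45
  x_4 = (0.095500·40 + 0.067000·30 + 0.056750·30 + 0.341750·250) / 0.3095125 = 92.97 / 0.3095125 ≈ 300.38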